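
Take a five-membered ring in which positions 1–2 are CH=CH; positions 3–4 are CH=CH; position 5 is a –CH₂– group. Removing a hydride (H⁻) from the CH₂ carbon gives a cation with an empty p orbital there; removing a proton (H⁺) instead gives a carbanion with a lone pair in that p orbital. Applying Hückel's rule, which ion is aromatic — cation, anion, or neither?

Once that carbon is sp², every ring atom has a p orbital and both ions are fully conjugated.
Cation: 2 × 2 + 0 = 4 π electrons → 4(1), antiaromatic.
Anion: 2 × 2 + 2 = 6 π electrons → 4(1)+2, aromatic.

The anion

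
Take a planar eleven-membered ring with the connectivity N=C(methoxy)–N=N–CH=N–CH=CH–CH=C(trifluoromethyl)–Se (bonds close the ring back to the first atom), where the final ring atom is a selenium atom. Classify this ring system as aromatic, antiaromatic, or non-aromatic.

Check conjugation: every atom in a ring double bond is sp² and brings one electron to the p orbital; each sp² =N– keeps its lone pair in-plane and puts one electron into the π system; the selenium donates one lone pair from its p orbital — every position has a p orbital, so the cyclic π system is continuous.
Adding the contributions, 5 × 2 = 10 from the double-bond units + 2 from the Se atom = 12.
12 = 4(3); a planar, fully conjugated 4n system is antiaromatic.

Antiaromatic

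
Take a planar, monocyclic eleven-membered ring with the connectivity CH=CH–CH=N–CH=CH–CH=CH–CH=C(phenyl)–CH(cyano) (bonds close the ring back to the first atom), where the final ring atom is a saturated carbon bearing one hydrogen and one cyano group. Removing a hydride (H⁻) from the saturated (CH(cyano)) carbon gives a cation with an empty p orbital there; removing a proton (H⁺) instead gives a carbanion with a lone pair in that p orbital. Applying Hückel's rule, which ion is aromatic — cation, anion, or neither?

Once that carbon is sp², every ring atom has a p orbital and both ions are fully conjugated.
Cation: 5 × 2 + 0 = 10 π electrons → 4(2)+2, aromatic.
Anion: 5 × 2 + 2 = 12 π electrons → 4(3), antiaromatic.

The cation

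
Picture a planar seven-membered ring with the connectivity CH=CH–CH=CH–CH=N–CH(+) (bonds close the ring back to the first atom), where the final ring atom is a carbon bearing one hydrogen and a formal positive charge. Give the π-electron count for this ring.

6

All ring atoms are sp² and supply a p orbital to the ring (each doubly-bonded ring atom is sp² with one p-orbital electron; each sp² =N– keeps its lone pair in-plane and puts one electron into the π system; the carbocation has an empty p orbital); the conjugation is uninterrupted.
Adding the contributions, 3 × 2 = 6 from the double-bond units + 0 from the CH(+) atom = 6.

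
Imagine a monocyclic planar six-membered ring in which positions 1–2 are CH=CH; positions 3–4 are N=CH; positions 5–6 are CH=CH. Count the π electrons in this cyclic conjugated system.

6

The p orbitals form a continuous loop: every atom in a ring double bond is sp² and brings one electron to the p orbital; the doubly-bonded nitrogens are pyridine-type — their lone pairs lie in the ring plane, leaving one electron in the p orbital. The ring is fully conjugated.
Adding the contributions, 3 × 2 = 6 from the 3 double-bond units.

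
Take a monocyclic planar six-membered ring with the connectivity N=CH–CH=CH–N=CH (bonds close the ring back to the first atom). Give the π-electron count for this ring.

All ring atoms are sp² and supply a p orbital to the ring (every atom in a ring double bond is sp² and brings one electron to the p orbital; the doubly-bonded nitrogens are pyridine-type — their lone pairs lie in the ring plane, leaving one electron in the p orbital); the conjugation is uninterrupted.
Adding the contributions, 3 × 2 = 6 from the 3 double-bond units.

6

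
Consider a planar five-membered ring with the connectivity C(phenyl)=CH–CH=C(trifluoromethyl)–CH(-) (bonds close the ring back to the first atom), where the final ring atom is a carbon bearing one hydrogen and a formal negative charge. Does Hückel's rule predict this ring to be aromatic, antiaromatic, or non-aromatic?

The p orbitals form a continuous loop: each doubly-bonded ring atom is sp² with one p-orbital electron; the carbanion's lone pair occupies the p orbital. The ring is fully conjugated.
Counting π electrons: 2 × 2 = 4 from the double-bond units + 2 from the CH(-) atom = 6.
Since 6 = 4·1 + 2, the ring meets the 4n+2 criterion.

Aromatic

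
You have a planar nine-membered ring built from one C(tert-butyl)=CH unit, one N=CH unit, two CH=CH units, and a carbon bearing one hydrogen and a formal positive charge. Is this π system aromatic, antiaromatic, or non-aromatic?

Antiaromatic

The p orbitals form a continuous loop: the double-bond atoms are sp², each contributing one p electron; the doubly-bonded nitrogens are pyridine-type — their lone pairs lie in the ring plane, leaving one electron in the p orbital; the carbocation has an empty p orbital. The ring is fully conjugated.
Tallying contributions gives 4 × 2 = 8 from the double-bond units + 0 from the CH(+) atom = 8.
A 4n π count (8, n = 2) in a planar conjugated ring means antiaromatic.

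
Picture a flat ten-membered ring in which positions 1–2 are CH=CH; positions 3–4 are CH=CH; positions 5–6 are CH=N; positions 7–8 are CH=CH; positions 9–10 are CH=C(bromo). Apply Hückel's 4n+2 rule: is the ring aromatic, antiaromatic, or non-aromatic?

Aromatic

The p orbitals form a continuous loop: the double-bond atoms are sp², each contributing one p electron; the doubly-bonded nitrogens are pyridine-type — their lone pairs lie in the ring plane, leaving one electron in the p orbital. The ring is fully conjugated.
Counting π electrons: 5 × 2 = 10 from the 5 double-bond units.
With 10 π electrons (n = 2), the Hückel 4n+2 condition holds.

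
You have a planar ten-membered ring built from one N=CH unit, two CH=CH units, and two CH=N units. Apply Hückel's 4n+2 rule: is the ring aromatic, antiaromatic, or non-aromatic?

All ring atoms are sp² and supply a p orbital to the ring (the double-bond atoms are sp², each contributing one p electron; each sp² =N– keeps its lone pair in-plane and puts one electron into the π system); the conjugation is uninterrupted.
Counting π electrons: 5 × 2 = 10 from the 5 double-bond units.
With 10 π electrons (n = 2), the Hückel 4n+2 condition holds.

Aromatic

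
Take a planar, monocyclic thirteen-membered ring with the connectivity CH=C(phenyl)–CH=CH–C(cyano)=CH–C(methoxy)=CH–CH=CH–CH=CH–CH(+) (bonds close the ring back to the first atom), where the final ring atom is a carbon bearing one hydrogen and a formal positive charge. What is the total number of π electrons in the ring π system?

Every ring atom contributes a p orbital perpendicular to the ring (the double-bond atoms are sp², each contributing one p electron; the carbocation has an empty p orbital), so the π system is cyclic and fully conjugated.
Tallying contributions gives 6 × 2 = 12 from the double-bond units + 0 from the CH(+) atom = 12.

12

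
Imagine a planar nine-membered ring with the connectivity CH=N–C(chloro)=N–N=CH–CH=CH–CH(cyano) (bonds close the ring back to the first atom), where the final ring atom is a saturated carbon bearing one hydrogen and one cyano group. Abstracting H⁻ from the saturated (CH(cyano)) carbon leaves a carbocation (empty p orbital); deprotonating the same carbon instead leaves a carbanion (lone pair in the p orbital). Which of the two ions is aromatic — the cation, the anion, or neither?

The anion

Once that carbon is sp², every ring atom has a p orbital and both ions are fully conjugated.
Cation: 4 × 2 + 0 = 8 π electrons → 4(2), antiaromatic.
Anion: 4 × 2 + 2 = 10 π electrons → 4(2)+2, aromatic.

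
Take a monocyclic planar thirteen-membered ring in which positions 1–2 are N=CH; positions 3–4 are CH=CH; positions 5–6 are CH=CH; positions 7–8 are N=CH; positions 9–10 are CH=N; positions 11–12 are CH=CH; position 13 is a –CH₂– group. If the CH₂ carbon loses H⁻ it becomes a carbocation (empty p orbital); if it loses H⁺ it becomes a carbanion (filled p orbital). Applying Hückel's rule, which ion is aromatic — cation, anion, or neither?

The anion

Once that carbon is sp², every ring atom has a p orbital and both ions are fully conjugated.
Cation: 6 × 2 + 0 = 12 π electrons → 4(3), antiaromatic.
Anion: 6 × 2 + 2 = 14 π electrons → 4(3)+2, aromatic.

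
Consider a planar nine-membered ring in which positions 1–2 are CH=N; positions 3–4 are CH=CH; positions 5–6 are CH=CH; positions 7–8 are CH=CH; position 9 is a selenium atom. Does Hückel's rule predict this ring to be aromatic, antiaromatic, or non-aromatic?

Check conjugation: the double-bond atoms are sp², each contributing one p electron; each =N– nitrogen is pyridine-type (lone pair in the sp² plane, one electron in the p orbital); the selenium donates one lone pair from its p orbital — every position has a p orbital, so the cyclic π system is continuous.
Counting π electrons: 4 × 2 = 8 from the double-bond units + 2 from the Se atom = 10.
10 = 4(2) + 2, which satisfies Hückel's 4n+2 rule.

Aromatic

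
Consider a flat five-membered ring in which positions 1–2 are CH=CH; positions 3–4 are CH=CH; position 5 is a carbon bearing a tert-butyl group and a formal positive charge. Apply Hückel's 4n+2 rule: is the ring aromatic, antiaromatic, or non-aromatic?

Antiaromatic

The p orbitals form a continuous loop: the double-bond atoms are sp², each contributing one p electron; the carbocation has an empty p orbital. The ring is fully conjugated.
Adding the contributions, 2 × 2 = 4 from the double-bond units + 0 from the C(tert-butyl)(+) atom = 4.
A 4n π count (4, n = 1) in a planar conjugated ring means antiaromatic.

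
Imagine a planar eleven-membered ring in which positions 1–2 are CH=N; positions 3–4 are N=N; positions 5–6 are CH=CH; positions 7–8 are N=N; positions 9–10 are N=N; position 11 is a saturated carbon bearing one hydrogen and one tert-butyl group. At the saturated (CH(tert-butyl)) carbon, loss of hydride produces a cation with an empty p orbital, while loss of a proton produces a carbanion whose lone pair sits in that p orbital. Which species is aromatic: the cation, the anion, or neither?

Both ions have a continuous loop of p orbitals — each ring atom is sp².
Cation: 5 × 2 + 0 = 10 π electrons → 4(2)+2, aromatic.
Anion: 5 × 2 + 2 = 12 π electrons → 4(3), antiaromatic.

The cation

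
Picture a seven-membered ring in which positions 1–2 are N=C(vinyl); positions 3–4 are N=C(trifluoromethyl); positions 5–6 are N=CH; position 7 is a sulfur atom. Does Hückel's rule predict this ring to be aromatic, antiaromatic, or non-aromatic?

Antiaromatic

Check conjugation: the double-bond atoms are sp², each contributing one p electron; the doubly-bonded nitrogens are pyridine-type — their lone pairs lie in the ring plane, leaving one electron in the p orbital; the sulfur donates one lone pair from its p orbital — every position has a p orbital, so the cyclic π system is continuous.
Adding the contributions, 3 × 2 = 6 from the double-bond units + 2 from the S atom = 8.
8 is a 4n count (n = 2), so the planar conjugated ring is antiaromatic.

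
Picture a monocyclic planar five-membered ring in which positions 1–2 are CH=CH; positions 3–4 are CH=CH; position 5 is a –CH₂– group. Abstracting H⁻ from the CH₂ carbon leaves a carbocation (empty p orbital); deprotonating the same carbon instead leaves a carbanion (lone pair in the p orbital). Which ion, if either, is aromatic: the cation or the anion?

Both ions have a continuous loop of p orbitals — each ring atom is sp².
Cation: 2 × 2 + 0 = 4 π electrons → 4(1), antiaromatic.
Anion: 2 × 2 + 2 = 6 π electrons → 4(1)+2, aromatic.

The anion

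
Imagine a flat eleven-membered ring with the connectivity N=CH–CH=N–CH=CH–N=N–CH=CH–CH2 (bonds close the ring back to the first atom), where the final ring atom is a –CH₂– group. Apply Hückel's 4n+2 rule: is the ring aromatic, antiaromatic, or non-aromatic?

Non-aromatic

The CH2 carbon is saturated: the tetrahedral CH₂ carbon is sp³ and has no p orbital in the ring π system. Conjugation is not continuous around the ring.
Broken conjugation rules out both aromaticity and antiaromaticity.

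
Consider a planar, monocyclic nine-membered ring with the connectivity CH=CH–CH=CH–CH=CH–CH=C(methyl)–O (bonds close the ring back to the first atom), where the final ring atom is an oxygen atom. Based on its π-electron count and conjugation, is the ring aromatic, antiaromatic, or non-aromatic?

The p orbitals form a continuous loop: the double-bond atoms are sp², each contributing one p electron; the oxygen donates one lone pair from its p orbital. The ring is fully conjugated.
Tallying contributions gives 4 × 2 = 8 from the double-bond units + 2 from the O atom = 10.
Since 10 = 4·2 + 2, the ring meets the 4n+2 criterion.

Aromatic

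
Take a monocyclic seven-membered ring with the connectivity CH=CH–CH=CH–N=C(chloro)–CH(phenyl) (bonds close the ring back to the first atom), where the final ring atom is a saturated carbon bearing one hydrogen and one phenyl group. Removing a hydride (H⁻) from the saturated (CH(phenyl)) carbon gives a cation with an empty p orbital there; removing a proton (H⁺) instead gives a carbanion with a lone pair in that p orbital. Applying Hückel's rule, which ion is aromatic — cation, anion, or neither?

The cation

Once that carbon is sp², every ring atom has a p orbital and both ions are fully conjugated.
Cation: 3 × 2 + 0 = 6 π electrons → 4(1)+2, aromatic.
Anion: 3 × 2 + 2 = 8 π electrons → 4(2), antiaromatic.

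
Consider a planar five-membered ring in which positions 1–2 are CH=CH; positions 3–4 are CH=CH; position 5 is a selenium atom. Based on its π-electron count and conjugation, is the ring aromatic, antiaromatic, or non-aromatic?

Aromatic

Every ring atom contributes a p orbital perpendicular to the ring (each doubly-bonded ring atom is sp² with one p-orbital electron; the selenium donates one lone pair from its p orbital), so the π system is cyclic and fully conjugated.
Tallying contributions gives 2 × 2 = 4 from the double-bond units + 2 from the Se atom = 6.
6 = 4(1) + 2, which satisfies Hückel's 4n+2 rule.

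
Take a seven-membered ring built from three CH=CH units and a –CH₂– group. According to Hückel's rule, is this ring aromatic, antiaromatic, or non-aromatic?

Non-aromatic

The CH2 carbon is saturated: the tetrahedral CH₂ carbon is sp³ and has no p orbital in the ring π system. Conjugation is not continuous around the ring.
Hückel's rule only applies to fully conjugated rings, so this one is simply non-aromatic.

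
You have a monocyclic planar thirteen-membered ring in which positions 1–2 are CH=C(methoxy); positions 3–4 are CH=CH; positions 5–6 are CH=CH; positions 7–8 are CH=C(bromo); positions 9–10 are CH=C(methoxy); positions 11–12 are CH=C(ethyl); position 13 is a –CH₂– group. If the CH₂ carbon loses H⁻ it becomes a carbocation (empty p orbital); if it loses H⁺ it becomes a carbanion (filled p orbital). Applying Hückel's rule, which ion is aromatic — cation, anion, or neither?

The anion

Once that carbon is sp², every ring atom has a p orbital and both ions are fully conjugated.
Cation: 6 × 2 + 0 = 12 π electrons → 4(3), antiaromatic.
Anion: 6 × 2 + 2 = 14 π electrons → 4(3)+2, aromatic.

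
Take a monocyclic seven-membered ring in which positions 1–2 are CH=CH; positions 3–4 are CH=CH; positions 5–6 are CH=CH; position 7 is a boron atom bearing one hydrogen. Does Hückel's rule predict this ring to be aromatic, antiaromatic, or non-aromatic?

Aromatic

All ring atoms are sp² and supply a p orbital to the ring (each doubly-bonded ring atom is sp² with one p-orbital electron; the boron has an empty p orbital); the conjugation is uninterrupted.
Counting π electrons: 3 × 2 = 6 from the double-bond units + 0 from the BH atom = 6.
That gives a 4n+2 count (6, n = 1).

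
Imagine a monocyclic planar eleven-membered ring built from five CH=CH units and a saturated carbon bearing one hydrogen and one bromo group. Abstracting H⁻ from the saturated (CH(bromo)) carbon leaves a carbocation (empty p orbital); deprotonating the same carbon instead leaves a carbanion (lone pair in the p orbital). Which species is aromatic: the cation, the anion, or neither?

The cation

Both ions have a continuous loop of p orbitals — each ring atom is sp².
Cation: 5 × 2 + 0 = 10 π electrons → 4(2)+2, aromatic.
Anion: 5 × 2 + 2 = 12 π electrons → 4(3), antiaromatic.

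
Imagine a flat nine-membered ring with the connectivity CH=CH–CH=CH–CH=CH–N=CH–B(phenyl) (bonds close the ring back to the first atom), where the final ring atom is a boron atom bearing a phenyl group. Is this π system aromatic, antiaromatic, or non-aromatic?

The p orbitals form a continuous loop: each doubly-bonded ring atom is sp² with one p-orbital electron; each sp² =N– keeps its lone pair in-plane and puts one electron into the π system; the boron has an empty p orbital. The ring is fully conjugated.
Adding the contributions, 4 × 2 = 8 from the double-bond units + 0 from the B(phenyl) atom = 8.
8 is a 4n count (n = 2), so the planar conjugated ring is antiaromatic.

Antiaromatic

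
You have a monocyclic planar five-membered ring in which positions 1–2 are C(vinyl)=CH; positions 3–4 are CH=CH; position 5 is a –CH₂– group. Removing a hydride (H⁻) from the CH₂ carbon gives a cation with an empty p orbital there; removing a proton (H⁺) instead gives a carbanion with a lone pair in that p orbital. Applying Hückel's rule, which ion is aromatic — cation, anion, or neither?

In both ions every ring atom is sp² and contributes a p orbital, so both rings are fully conjugated.
Cation: 2 × 2 + 0 = 4 π electrons → 4(1), antiaromatic.
Anion: 2 × 2 + 2 = 6 π electrons → 4(1)+2, aromatic.

The anion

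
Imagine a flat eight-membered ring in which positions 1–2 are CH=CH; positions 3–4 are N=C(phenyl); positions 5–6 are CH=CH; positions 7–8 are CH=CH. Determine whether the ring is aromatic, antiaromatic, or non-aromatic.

All ring atoms are sp² and supply a p orbital to the ring (the double-bond atoms are sp², each contributing one p electron; each sp² =N– keeps its lone pair in-plane and puts one electron into the π system); the conjugation is uninterrupted.
Counting π electrons: 4 × 2 = 8 from the 4 double-bond units.
8 is a 4n count (n = 2), so the planar conjugated ring is antiaromatic.

Antiaromatic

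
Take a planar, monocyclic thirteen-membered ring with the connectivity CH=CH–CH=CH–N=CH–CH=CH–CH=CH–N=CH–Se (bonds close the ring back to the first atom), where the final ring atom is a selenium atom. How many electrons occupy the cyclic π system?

Check conjugation: every atom in a ring double bond is sp² and brings one electron to the p orbital; each sp² =N– keeps its lone pair in-plane and puts one electron into the π system; the selenium donates one lone pair from its p orbital — every position has a p orbital, so the cyclic π system is continuous.
Tallying contributions gives 6 × 2 = 12 from the double-bond units + 2 from the Se atom = 14.

14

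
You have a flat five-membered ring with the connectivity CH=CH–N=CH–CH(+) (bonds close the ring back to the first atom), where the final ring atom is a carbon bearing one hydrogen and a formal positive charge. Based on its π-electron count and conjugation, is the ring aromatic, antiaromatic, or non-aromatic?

Check conjugation: every atom in a ring double bond is sp² and brings one electron to the p orbital; each sp² =N– keeps its lone pair in-plane and puts one electron into the π system; the carbocation has an empty p orbital — every position has a p orbital, so the cyclic π system is continuous.
π-electron count: 2 × 2 = 4 from the double-bond units + 0 from the CH(+) atom = 4.
4 is a 4n count (n = 1), so the planar conjugated ring is antiaromatic.

Antiaromatic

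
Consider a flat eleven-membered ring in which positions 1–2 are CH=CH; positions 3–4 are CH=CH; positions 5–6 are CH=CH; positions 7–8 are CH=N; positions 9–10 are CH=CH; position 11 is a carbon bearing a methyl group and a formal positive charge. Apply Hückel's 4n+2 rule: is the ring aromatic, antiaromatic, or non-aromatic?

Aromatic

Check conjugation: the double-bond atoms are sp², each contributing one p electron; the doubly-bonded nitrogens are pyridine-type — their lone pairs lie in the ring plane, leaving one electron in the p orbital; the carbocation has an empty p orbital — every position has a p orbital, so the cyclic π system is continuous.
Counting π electrons: 5 × 2 = 10 from the double-bond units + 0 from the C(methyl)(+) atom = 10.
With 10 π electrons (n = 2), the Hückel 4n+2 condition holds.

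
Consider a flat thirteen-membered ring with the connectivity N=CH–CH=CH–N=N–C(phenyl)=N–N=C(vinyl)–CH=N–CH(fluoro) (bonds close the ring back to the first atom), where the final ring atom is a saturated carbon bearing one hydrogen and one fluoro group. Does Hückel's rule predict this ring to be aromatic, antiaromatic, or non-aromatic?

Non-aromatic

Because that saturated carbon is sp³ and has no p orbital in the ring π system at the CH(fluoro) position, the π system cannot extend all the way around the ring.
A ring that is not fully conjugated cannot be aromatic or antiaromatic regardless of its π-electron count.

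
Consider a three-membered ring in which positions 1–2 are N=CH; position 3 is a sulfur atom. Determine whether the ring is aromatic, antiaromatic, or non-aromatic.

Every ring atom contributes a p orbital perpendicular to the ring (the double-bond atoms are sp², each contributing one p electron; each sp² =N– keeps its lone pair in-plane and puts one electron into the π system; the sulfur donates one lone pair from its p orbital), so the π system is cyclic and fully conjugated.
Adding the contributions, 1 × 2 = 2 from the double-bond unit + 2 from the S atom = 4.
4 is a 4n count (n = 1), so the planar conjugated ring is antiaromatic.

Antiaromatic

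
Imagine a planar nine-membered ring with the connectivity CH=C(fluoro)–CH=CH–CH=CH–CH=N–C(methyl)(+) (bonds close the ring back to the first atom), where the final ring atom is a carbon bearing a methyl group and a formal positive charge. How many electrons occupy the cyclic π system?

The p orbitals form a continuous loop: each doubly-bonded ring atom is sp² with one p-orbital electron; each =N– nitrogen is pyridine-type (lone pair in the sp² plane, one electron in the p orbital); the carbocation has an empty p orbital. The ring is fully conjugated.
π-electron count: 4 × 2 = 8 from the double-bond units + 0 from the C(methyl)(+) atom = 8.

8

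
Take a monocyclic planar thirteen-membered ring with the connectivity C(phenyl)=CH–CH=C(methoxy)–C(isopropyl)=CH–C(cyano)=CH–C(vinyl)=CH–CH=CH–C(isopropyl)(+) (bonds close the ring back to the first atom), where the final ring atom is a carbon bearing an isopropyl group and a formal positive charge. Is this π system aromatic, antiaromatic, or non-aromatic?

Antiaromatic

Check conjugation: every atom in a ring double bond is sp² and brings one electron to the p orbital; the carbocation has an empty p orbital — every position has a p orbital, so the cyclic π system is continuous.
Counting π electrons: 6 × 2 = 12 from the double-bond units + 0 from the C(isopropyl)(+) atom = 12.
A 4n π count (12, n = 3) in a planar conjugated ring means antiaromatic.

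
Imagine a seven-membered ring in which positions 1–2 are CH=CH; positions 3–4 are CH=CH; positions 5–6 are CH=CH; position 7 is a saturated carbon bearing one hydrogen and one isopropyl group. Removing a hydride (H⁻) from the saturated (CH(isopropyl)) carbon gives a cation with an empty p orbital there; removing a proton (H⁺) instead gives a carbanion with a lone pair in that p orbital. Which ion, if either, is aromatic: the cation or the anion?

In either ion the ring is fully conjugated: every atom, including the new sp² carbon, supplies a p orbital.
Cation: 3 × 2 + 0 = 6 π electrons → 4(1)+2, aromatic.
Anion: 3 × 2 + 2 = 8 π electrons → 4(2), antiaromatic.

The cation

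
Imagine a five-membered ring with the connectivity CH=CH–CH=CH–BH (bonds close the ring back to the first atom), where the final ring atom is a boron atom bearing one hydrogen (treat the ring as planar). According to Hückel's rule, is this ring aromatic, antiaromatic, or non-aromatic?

Check conjugation: each doubly-bonded ring atom is sp² with one p-orbital electron; the boron has an empty p orbital — every position has a p orbital, so the cyclic π system is continuous.
Counting π electrons: 2 × 2 = 4 from the double-bond units + 0 from the BH atom = 4.
4 is a 4n count (n = 1), so the planar conjugated ring is antiaromatic.
This is borole.

Antiaromatic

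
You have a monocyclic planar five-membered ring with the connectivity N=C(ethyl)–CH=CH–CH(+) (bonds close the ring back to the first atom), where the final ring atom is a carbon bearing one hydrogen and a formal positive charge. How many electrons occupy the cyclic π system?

4

Check conjugation: each doubly-bonded ring atom is sp² with one p-orbital electron; the doubly-bonded nitrogens are pyridine-type — their lone pairs lie in the ring plane, leaving one electron in the p orbital; the carbocation has an empty p orbital — every position has a p orbital, so the cyclic π system is continuous.
Counting π electrons: 2 × 2 = 4 from the double-bond units + 0 from the CH(+) atom = 4.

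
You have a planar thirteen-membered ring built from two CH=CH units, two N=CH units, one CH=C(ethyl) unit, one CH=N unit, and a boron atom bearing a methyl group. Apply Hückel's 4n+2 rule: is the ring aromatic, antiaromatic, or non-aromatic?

Antiaromatic

All ring atoms are sp² and supply a p orbital to the ring (every atom in a ring double bond is sp² and brings one electron to the p orbital; each =N– nitrogen is pyridine-type (lone pair in the sp² plane, one electron in the p orbital); the boron has an empty p orbital); the conjugation is uninterrupted.
Counting π electrons: 6 × 2 = 12 from the double-bond units + 0 from the B(methyl) atom = 12.
12 is a 4n count (n = 3), so the planar conjugated ring is antiaromatic.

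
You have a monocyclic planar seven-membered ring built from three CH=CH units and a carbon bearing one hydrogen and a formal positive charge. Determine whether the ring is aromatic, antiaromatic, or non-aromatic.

Aromatic

Check conjugation: every atom in a ring double bond is sp² and brings one electron to the p orbital; the carbocation has an empty p orbital — every position has a p orbital, so the cyclic π system is continuous.
Tallying contributions gives 3 × 2 = 6 from the double-bond units + 0 from the CH(+) atom = 6.
Since 6 = 4·1 + 2, the ring meets the 4n+2 criterion.
(This ring is the tropylium cation.)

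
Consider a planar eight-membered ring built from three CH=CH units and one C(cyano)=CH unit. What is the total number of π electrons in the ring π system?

8

Check conjugation: the double-bond atoms are sp², each contributing one p electron — every position has a p orbital, so the cyclic π system is continuous.
π-electron count: 4 × 2 = 8 from the 4 double-bond units.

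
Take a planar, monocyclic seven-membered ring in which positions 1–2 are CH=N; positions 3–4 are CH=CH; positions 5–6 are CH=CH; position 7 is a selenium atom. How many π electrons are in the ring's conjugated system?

The p orbitals form a continuous loop: the double-bond atoms are sp², each contributing one p electron; the doubly-bonded nitrogens are pyridine-type — their lone pairs lie in the ring plane, leaving one electron in the p orbital; the selenium donates one lone pair from its p orbital. The ring is fully conjugated.
Counting π electrons: 3 × 2 = 6 from the double-bond units + 2 from the Se atom = 8.

8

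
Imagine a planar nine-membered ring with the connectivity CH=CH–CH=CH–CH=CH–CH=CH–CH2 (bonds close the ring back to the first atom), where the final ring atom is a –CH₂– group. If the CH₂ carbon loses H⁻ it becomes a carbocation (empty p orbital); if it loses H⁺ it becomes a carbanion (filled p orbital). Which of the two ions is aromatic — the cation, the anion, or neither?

Once that carbon is sp², every ring atom has a p orbital and both ions are fully conjugated.
Cation: 4 × 2 + 0 = 8 π electrons → 4(2), antiaromatic.
Anion: 4 × 2 + 2 = 10 π electrons → 4(2)+2, aromatic.

The anion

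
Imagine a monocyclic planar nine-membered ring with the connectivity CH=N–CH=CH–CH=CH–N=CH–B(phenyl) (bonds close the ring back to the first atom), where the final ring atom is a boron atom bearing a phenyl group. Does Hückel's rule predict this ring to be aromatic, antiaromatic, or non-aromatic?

Every ring atom contributes a p orbital perpendicular to the ring (every atom in a ring double bond is sp² and brings one electron to the p orbital; each sp² =N– keeps its lone pair in-plane and puts one electron into the π system; the boron has an empty p orbital), so the π system is cyclic and fully conjugated.
Adding the contributions, 4 × 2 = 8 from the double-bond units + 0 from the B(phenyl) atom = 8.
8 is a 4n count (n = 2), so the planar conjugated ring is antiaromatic.

Antiaromatic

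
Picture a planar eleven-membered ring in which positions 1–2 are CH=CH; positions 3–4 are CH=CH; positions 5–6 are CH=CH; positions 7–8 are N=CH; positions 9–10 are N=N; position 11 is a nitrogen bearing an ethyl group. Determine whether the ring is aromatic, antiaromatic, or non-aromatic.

Antiaromatic

Check conjugation: each doubly-bonded ring atom is sp² with one p-orbital electron; each sp² =N– keeps its lone pair in-plane and puts one electron into the π system; the pyrrole-type nitrogen donates its lone pair from the p orbital — every position has a p orbital, so the cyclic π system is continuous.
π-electron count: 5 × 2 = 10 from the double-bond units + 2 from the N(ethyl) atom = 12.
12 = 4(3); a planar, fully conjugated 4n system is antiaromatic.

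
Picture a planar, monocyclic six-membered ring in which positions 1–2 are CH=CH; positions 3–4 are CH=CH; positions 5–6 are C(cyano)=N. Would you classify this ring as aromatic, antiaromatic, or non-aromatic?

Aromatic

Check conjugation: each doubly-bonded ring atom is sp² with one p-orbital electron; each sp² =N– keeps its lone pair in-plane and puts one electron into the π system — every position has a p orbital, so the cyclic π system is continuous.
Counting π electrons: 3 × 2 = 6 from the 3 double-bond units.
6 = 4(1) + 2, which satisfies Hückel's 4n+2 rule.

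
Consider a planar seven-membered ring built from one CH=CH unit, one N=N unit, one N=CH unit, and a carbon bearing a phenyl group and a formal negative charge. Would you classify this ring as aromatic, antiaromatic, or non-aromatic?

All ring atoms are sp² and supply a p orbital to the ring (every atom in a ring double bond is sp² and brings one electron to the p orbital; the doubly-bonded nitrogens are pyridine-type — their lone pairs lie in the ring plane, leaving one electron in the p orbital; the carbanion's lone pair occupies the p orbital); the conjugation is uninterrupted.
Tallying contributions gives 3 × 2 = 6 from the double-bond units + 2 from the C(phenyl)(-) atom = 8.
A 4n π count (8, n = 2) in a planar conjugated ring means antiaromatic.

Antiaromatic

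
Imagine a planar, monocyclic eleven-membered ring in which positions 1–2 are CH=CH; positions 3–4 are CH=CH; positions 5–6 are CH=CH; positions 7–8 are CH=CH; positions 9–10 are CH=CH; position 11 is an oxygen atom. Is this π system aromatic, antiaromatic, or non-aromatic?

Check conjugation: every atom in a ring double bond is sp² and brings one electron to the p orbital; the oxygen donates one lone pair from its p orbital — every position has a p orbital, so the cyclic π system is continuous.
Adding the contributions, 5 × 2 = 10 from the double-bond units + 2 from the O atom = 12.
A 4n π count (12, n = 3) in a planar conjugated ring means antiaromatic.

Antiaromatic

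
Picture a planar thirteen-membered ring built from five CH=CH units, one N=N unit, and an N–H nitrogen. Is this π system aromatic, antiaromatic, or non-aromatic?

Aromatic

The p orbitals form a continuous loop: each doubly-bonded ring atom is sp² with one p-orbital electron; the doubly-bonded nitrogens are pyridine-type — their lone pairs lie in the ring plane, leaving one electron in the p orbital; the pyrrole-type nitrogen donates its lone pair from the p orbital. The ring is fully conjugated.
Counting π electrons: 6 × 2 = 12 from the double-bond units + 2 from the NH atom = 14.
Since 14 = 4·3 + 2, the ring meets the 4n+2 criterion.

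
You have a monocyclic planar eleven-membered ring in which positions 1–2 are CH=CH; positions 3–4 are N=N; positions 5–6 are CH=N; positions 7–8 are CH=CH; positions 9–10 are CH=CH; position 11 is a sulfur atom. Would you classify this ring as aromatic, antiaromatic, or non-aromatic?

Every ring atom contributes a p orbital perpendicular to the ring (every atom in a ring double bond is sp² and brings one electron to the p orbital; each sp² =N– keeps its lone pair in-plane and puts one electron into the π system; the sulfur donates one lone pair from its p orbital), so the π system is cyclic and fully conjugated.
Counting π electrons: 5 × 2 = 10 from the double-bond units + 2 from the S atom = 12.
A 4n π count (12, n = 3) in a planar conjugated ring means antiaromatic.

Antiaromatic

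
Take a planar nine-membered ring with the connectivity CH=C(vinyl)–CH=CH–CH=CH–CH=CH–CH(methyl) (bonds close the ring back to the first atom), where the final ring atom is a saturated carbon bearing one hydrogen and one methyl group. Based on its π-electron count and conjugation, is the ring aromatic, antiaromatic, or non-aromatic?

The CH(methyl) carbon is saturated: that saturated carbon is sp³ and has no p orbital in the ring π system. Conjugation is not continuous around the ring.
Broken conjugation rules out both aromaticity and antiaromaticity.

Non-aromatic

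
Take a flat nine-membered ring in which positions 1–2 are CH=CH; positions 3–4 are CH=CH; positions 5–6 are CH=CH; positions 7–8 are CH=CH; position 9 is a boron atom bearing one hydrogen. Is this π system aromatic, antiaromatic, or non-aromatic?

Antiaromatic

Every ring atom contributes a p orbital perpendicular to the ring (the double-bond atoms are sp², each contributing one p electron; the boron has an empty p orbital), so the π system is cyclic and fully conjugated.
Counting π electrons: 4 × 2 = 8 from the double-bond units + 0 from the BH atom = 8.
A 4n π count (8, n = 2) in a planar conjugated ring means antiaromatic.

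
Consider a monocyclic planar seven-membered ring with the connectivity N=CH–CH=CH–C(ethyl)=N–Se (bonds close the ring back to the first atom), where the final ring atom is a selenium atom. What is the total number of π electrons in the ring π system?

All ring atoms are sp² and supply a p orbital to the ring (each doubly-bonded ring atom is sp² with one p-orbital electron; each sp² =N– keeps its lone pair in-plane and puts one electron into the π system; the selenium donates one lone pair from its p orbital); the conjugation is uninterrupted.
Counting π electrons: 3 × 2 = 6 from the double-bond units + 2 from the Se atom = 8.

8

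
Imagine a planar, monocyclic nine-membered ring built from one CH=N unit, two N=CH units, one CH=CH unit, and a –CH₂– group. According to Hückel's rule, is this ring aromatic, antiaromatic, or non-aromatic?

The CH2 carbon is saturated: the tetrahedral CH₂ carbon is sp³ and has no p orbital in the ring π system. Conjugation is not continuous around the ring.
Hückel's rule only applies to fully conjugated rings, so this one is simply non-aromatic.

Non-aromatic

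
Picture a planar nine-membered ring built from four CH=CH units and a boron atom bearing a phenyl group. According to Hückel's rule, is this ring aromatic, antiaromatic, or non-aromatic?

Every ring atom contributes a p orbital perpendicular to the ring (each doubly-bonded ring atom is sp² with one p-orbital electron; the boron has an empty p orbital), so the π system is cyclic and fully conjugated.
Adding the contributions, 4 × 2 = 8 from the double-bond units + 0 from the B(phenyl) atom = 8.
8 = 4(2); a planar, fully conjugated 4n system is antiaromatic.

Antiaromatic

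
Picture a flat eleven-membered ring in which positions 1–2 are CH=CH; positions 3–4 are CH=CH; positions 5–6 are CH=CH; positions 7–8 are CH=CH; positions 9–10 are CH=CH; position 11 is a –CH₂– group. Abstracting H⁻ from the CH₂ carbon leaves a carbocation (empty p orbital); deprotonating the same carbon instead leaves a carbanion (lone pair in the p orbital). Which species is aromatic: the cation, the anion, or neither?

The cation

Once that carbon is sp², every ring atom has a p orbital and both ions are fully conjugated.
Cation: 5 × 2 + 0 = 10 π electrons → 4(2)+2, aromatic.
Anion: 5 × 2 + 2 = 12 π electrons → 4(3), antiaromatic.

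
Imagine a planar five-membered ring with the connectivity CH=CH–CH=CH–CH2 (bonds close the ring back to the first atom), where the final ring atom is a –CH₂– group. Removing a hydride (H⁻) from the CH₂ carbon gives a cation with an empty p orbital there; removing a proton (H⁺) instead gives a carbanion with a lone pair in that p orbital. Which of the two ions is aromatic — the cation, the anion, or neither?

In both ions every ring atom is sp² and contributes a p orbital, so both rings are fully conjugated.
Cation: 2 × 2 + 0 = 4 π electrons → 4(1), antiaromatic.
Anion: 2 × 2 + 2 = 6 π electrons → 4(1)+2, aromatic.

The anion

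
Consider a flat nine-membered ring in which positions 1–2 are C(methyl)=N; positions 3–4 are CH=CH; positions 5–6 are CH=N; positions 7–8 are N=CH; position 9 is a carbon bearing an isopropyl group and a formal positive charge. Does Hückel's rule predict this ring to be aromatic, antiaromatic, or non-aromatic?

Check conjugation: the double-bond atoms are sp², each contributing one p electron; the doubly-bonded nitrogens are pyridine-type — their lone pairs lie in the ring plane, leaving one electron in the p orbital; the carbocation has an empty p orbital — every position has a p orbital, so the cyclic π system is continuous.
Adding the contributions, 4 × 2 = 8 from the double-bond units + 0 from the C(isopropyl)(+) atom = 8.
A 4n π count (8, n = 2) in a planar conjugated ring means antiaromatic.

Antiaromatic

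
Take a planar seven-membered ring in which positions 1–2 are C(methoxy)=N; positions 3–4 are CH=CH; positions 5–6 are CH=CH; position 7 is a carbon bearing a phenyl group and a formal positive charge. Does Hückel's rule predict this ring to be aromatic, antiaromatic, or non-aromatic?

All ring atoms are sp² and supply a p orbital to the ring (the double-bond atoms are sp², each contributing one p electron; the doubly-bonded nitrogens are pyridine-type — their lone pairs lie in the ring plane, leaving one electron in the p orbital; the carbocation has an empty p orbital); the conjugation is uninterrupted.
Adding the contributions, 3 × 2 = 6 from the double-bond units + 0 from the C(phenyl)(+) atom = 6.
With 6 π electrons (n = 1), the Hückel 4n+2 condition holds.

Aromatic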